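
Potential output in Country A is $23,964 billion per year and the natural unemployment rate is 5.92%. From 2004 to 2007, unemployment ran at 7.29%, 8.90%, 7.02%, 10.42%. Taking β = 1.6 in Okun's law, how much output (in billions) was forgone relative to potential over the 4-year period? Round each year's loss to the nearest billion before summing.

$3,815 billion

Year 2004: gap = -1.6 × (7.29 - 5.92) = -2.192%, loss ≈ 23964 × 2.192/100 ≈ 525.
Year 2005: gap = -1.6 × (8.9 - 5.92) = -4.768%, loss ≈ 23964 × 4.768/100 ≈ 1143.
Year 2006: gap = -1.6 × (7.02 - 5.92) = -1.76%, loss ≈ 23964 × 1.76/100 ≈ 422.
Year 2007: gap = -1.6 × (10.42 - 5.92) = -7.2%, loss ≈ 23964 × 7.2/100 ≈ 1725.
Total lost output = 525 + 1143 + 422 + 1725 = 3815 billion.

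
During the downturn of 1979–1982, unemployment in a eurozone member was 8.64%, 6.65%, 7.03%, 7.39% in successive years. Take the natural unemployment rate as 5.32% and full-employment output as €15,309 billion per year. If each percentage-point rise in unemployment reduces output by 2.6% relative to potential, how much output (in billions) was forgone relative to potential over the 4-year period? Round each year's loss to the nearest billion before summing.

€3,355 billion

Year 1979: gap = -2.6 × (8.64 - 5.32) = -8.632%, loss ≈ 15309 × 8.632/100 ≈ 1321.
Year 1980: gap = -2.6 × (6.65 - 5.32) = -3.458%, loss ≈ 15309 × 3.458/100 ≈ 529.
Year 1981: gap = -2.6 × (7.03 - 5.32) = -4.446%, loss ≈ 15309 × 4.446/100 ≈ 681.
Year 1982: gap = -2.6 × (7.39 - 5.32) = -5.382%, loss ≈ 15309 × 5.382/100 ≈ 824.
Total lost output = 1321 + 529 + 681 + 824 = 3355 billion.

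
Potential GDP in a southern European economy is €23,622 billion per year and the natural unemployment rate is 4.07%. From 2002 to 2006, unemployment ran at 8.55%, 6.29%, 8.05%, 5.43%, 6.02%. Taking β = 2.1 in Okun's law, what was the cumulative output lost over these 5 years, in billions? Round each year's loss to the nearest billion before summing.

Year 2002: gap = -2.1 × (8.55 - 4.07) = -9.408%, loss ≈ 23622 × 9.408/100 ≈ 2222.
Year 2003: gap = -2.1 × (6.29 - 4.07) = -4.662%, loss ≈ 23622 × 4.662/100 ≈ 1101.
Year 2004: gap = -2.1 × (8.05 - 4.07) = -8.358%, loss ≈ 23622 × 8.358/100 ≈ 1974.
Year 2005: gap = -2.1 × (5.43 - 4.07) = -2.856%, loss ≈ 23622 × 2.856/100 ≈ 675.
Year 2006: gap = -2.1 × (6.02 - 4.07) = -4.095%, loss ≈ 23622 × 4.095/100 ≈ 967.
Total lost output = 2222 + 1101 + 1974 + 675 + 967 = 6939 billion.

€6,939 billion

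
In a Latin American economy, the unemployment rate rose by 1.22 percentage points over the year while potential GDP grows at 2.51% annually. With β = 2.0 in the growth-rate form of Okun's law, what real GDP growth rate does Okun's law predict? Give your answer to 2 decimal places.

0.07%

Growth-rate Okun's law: g_Y = g_Y* - β × Δu.
g_Y = 2.51 - 2.0 × (1.22) = 2.51 - 2.44 = 0.07%, i.e. 0.07% to 2 d.p.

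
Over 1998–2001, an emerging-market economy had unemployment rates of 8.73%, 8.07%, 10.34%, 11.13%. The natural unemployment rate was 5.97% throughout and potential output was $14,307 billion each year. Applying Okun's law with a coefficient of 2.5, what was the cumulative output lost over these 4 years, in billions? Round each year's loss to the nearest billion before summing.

Year 1998: gap = -2.5 × (8.73 - 5.97) = -6.9%, loss ≈ 14307 × 6.9/100 ≈ 987.
Year 1999: gap = -2.5 × (8.07 - 5.97) = -5.25%, loss ≈ 14307 × 5.25/100 ≈ 751.
Year 2000: gap = -2.5 × (10.34 - 5.97) = -10.925%, loss ≈ 14307 × 10.925/100 ≈ 1563.
Year 2001: gap = -2.5 × (11.13 - 5.97) = -12.9%, loss ≈ 14307 × 12.9/100 ≈ 1846.
Total lost output = 987 + 751 + 1563 + 1846 = 5147 billion.

$5,147 billion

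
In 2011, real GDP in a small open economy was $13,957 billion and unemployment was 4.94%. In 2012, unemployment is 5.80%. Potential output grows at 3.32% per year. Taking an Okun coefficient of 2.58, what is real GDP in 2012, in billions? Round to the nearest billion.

Δu = 5.8 - 4.94 = 0.86 points.
Okun's law (growth form): g_Y = g_Y* - β × Δu = 3.32 - 2.58 × (0.86) = 3.32 - 2.2188 = 1.1012%.
Real GDP in the next year = 13957 × (1 + 1.1012/100) = 13957 × 1.011012 ≈ 14111 billion.

$14,111 billion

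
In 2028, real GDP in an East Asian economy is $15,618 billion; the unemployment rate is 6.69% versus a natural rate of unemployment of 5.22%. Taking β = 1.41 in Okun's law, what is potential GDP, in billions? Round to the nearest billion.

$15,949 billion

Unemployment gap = 6.69 - 5.22 = 1.47 points, so output gap = -1.41 × 1.47 = -2.0727%.
Since Y = Y* × (1 + gap/100), Y* = 15618/0.979273 ≈ 15949 billion.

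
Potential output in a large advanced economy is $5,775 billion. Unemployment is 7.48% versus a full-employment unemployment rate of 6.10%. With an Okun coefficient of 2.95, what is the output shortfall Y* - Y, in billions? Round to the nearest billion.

Output gap = -2.95 × (7.48 - 6.1) = -2.95 × 1.38 = -4.071%.
Actual GDP ≈ 5775 × 0.95929 ≈ 5540 billion, so the shortfall is 5775 - 5540 = 235 billion.

$235 billion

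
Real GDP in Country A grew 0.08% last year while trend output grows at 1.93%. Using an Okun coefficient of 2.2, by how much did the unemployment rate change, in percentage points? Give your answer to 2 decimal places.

Growth-rate Okun's law: g_Y = g_Y* - β × Δu, so Δu = (g_Y* - g_Y)/β.
Δu = (1.93 - 0.08)/2.2 = 1.85/2.2 = 0.84 percentage points.

0.84 percentage points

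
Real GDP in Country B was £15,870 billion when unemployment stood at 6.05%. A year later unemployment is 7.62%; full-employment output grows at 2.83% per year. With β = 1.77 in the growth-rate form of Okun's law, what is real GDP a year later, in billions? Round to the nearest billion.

£15,878 billion

Δu = 7.62 - 6.05 = 1.57 points.
Okun's law (growth form): g_Y = g_Y* - β × Δu = 2.83 - 1.77 × (1.57) = 2.83 - 2.7789 = 0.0511%.
Real GDP in the next year = 15870 × (1 + 0.0511/100) = 15870 × 1.000511 ≈ 15878 billion.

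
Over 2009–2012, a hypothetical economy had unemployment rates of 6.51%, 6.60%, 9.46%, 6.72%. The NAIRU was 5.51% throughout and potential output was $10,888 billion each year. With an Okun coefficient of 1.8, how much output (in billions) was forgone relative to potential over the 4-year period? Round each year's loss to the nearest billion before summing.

$1,421 billion

Year 2009: gap = -1.8 × (6.51 - 5.51) = -1.8%, loss ≈ 10888 × 1.8/100 ≈ 196.
Year 2010: gap = -1.8 × (6.6 - 5.51) = -1.962%, loss ≈ 10888 × 1.962/100 ≈ 214.
Year 2011: gap = -1.8 × (9.46 - 5.51) = -7.11%, loss ≈ 10888 × 7.11/100 ≈ 774.
Year 2012: gap = -1.8 × (6.72 - 5.51) = -2.178%, loss ≈ 10888 × 2.178/100 ≈ 237.
Total lost output = 196 + 214 + 774 + 237 = 1421 billion.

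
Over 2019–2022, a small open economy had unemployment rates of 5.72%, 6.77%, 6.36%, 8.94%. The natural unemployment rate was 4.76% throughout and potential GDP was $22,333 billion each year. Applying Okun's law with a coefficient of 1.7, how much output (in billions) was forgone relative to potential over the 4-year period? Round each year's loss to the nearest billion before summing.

Year 2019: gap = -1.7 × (5.72 - 4.76) = -1.632%, loss ≈ 22333 × 1.632/100 ≈ 364.
Year 2020: gap = -1.7 × (6.77 - 4.76) = -3.417%, loss ≈ 22333 × 3.417/100 ≈ 763.
Year 2021: gap = -1.7 × (6.36 - 4.76) = -2.72%, loss ≈ 22333 × 2.72/100 ≈ 607.
Year 2022: gap = -1.7 × (8.94 - 4.76) = -7.106%, loss ≈ 22333 × 7.106/100 ≈ 1587.
Total lost output = 364 + 763 + 607 + 1587 = 3321 billion.

$3,321 billion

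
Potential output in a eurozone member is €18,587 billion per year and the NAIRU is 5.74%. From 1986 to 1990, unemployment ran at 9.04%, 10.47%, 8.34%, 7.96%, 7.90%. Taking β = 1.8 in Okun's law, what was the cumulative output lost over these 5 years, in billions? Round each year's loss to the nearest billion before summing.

Year 1986: gap = -1.8 × (9.04 - 5.74) = -5.94%, loss ≈ 18587 × 5.94/100 ≈ 1104.
Year 1987: gap = -1.8 × (10.47 - 5.74) = -8.514%, loss ≈ 18587 × 8.514/100 ≈ 1582.
Year 1988: gap = -1.8 × (8.34 - 5.74) = -4.68%, loss ≈ 18587 × 4.68/100 ≈ 870.
Year 1989: gap = -1.8 × (7.96 - 5.74) = -3.996%, loss ≈ 18587 × 3.996/100 ≈ 743.
Year 1990: gap = -1.8 × (7.9 - 5.74) = -3.888%, loss ≈ 18587 × 3.888/100 ≈ 723.
Total lost output = 1104 + 1582 + 870 + 743 + 723 = 5022 billion.

€5,022 billion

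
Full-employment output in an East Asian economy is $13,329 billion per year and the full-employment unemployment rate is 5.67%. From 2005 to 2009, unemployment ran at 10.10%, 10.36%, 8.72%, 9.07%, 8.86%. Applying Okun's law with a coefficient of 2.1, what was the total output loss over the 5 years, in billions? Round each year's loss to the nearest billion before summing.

Year 2005: gap = -2.1 × (10.1 - 5.67) = -9.303%, loss ≈ 13329 × 9.303/100 ≈ 1240.
Year 2006: gap = -2.1 × (10.36 - 5.67) = -9.849%, loss ≈ 13329 × 9.849/100 ≈ 1313.
Year 2007: gap = -2.1 × (8.72 - 5.67) = -6.405%, loss ≈ 13329 × 6.405/100 ≈ 854.
Year 2008: gap = -2.1 × (9.07 - 5.67) = -7.14%, loss ≈ 13329 × 7.14/100 ≈ 952.
Year 2009: gap = -2.1 × (8.86 - 5.67) = -6.699%, loss ≈ 13329 × 6.699/100 ≈ 893.
Total lost output = 1240 + 1313 + 854 + 952 + 893 = 5252 billion.

$5,252 billion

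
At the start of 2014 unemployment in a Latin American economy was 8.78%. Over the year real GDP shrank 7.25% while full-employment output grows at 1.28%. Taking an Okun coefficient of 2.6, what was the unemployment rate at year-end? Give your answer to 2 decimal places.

12.06%

Growth-rate Okun's law: g_Y = g_Y* - β × Δu, so Δu = (g_Y* - g_Y)/β.
Δu = (1.28 + 7.25)/2.6 = 8.53/2.6 = 3.28 percentage points.
Year-end unemployment = 8.78 + 3.28 = 12.06%.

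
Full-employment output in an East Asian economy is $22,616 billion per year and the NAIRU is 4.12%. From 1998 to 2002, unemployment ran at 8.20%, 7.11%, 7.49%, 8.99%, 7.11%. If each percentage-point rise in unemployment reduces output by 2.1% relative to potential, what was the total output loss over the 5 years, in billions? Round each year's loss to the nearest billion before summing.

Year 1998: gap = -2.1 × (8.2 - 4.12) = -8.568%, loss ≈ 22616 × 8.568/100 ≈ 1938.
Year 1999: gap = -2.1 × (7.11 - 4.12) = -6.279%, loss ≈ 22616 × 6.279/100 ≈ 1420.
Year 2000: gap = -2.1 × (7.49 - 4.12) = -7.077%, loss ≈ 22616 × 7.077/100 ≈ 1601.
Year 2001: gap = -2.1 × (8.99 - 4.12) = -10.227%, loss ≈ 22616 × 10.227/100 ≈ 2313.
Year 2002: gap = -2.1 × (7.11 - 4.12) = -6.279%, loss ≈ 22616 × 6.279/100 ≈ 1420.
Total lost output = 1938 + 1420 + 1601 + 2313 + 1420 = 8692 billion.

$8,692 billion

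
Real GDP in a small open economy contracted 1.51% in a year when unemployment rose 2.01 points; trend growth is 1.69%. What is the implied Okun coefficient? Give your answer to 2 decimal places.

Growth form: g_Y = g_Y* - β × Δu, so β = (g_Y* - g_Y)/Δu.
β = (1.69 + 1.51)/2.01 = 3.2/2.01 = 1.59.

β ≈ 1.59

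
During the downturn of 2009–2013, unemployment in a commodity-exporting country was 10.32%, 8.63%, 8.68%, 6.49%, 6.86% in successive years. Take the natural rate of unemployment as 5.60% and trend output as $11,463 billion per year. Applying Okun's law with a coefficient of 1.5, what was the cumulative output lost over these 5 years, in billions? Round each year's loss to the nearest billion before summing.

$2,233 billion

Year 2009: gap = -1.5 × (10.32 - 5.6) = -7.08%, loss ≈ 11463 × 7.08/100 ≈ 812.
Year 2010: gap = -1.5 × (8.63 - 5.6) = -4.545%, loss ≈ 11463 × 4.545/100 ≈ 521.
Year 2011: gap = -1.5 × (8.68 - 5.6) = -4.62%, loss ≈ 11463 × 4.62/100 ≈ 530.
Year 2012: gap = -1.5 × (6.49 - 5.6) = -1.335%, loss ≈ 11463 × 1.335/100 ≈ 153.
Year 2013: gap = -1.5 × (6.86 - 5.6) = -1.89%, loss ≈ 11463 × 1.89/100 ≈ 217.
Total lost output = 812 + 521 + 530 + 153 + 217 = 2233 billion.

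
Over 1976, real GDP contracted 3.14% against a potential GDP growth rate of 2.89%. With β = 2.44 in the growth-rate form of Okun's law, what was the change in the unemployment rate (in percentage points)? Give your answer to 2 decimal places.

Growth-rate Okun's law: g_Y = g_Y* - β × Δu, so Δu = (g_Y* - g_Y)/β.
Δu = (2.89 + 3.14)/2.44 = 6.03/2.44 = 2.47 percentage points.

2.47 percentage points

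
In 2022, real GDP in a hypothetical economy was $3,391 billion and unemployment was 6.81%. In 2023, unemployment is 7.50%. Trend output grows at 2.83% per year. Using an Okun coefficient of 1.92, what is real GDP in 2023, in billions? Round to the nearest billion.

Δu = 7.5 - 6.81 = 0.69 points.
Okun's law (growth form): g_Y = g_Y* - β × Δu = 2.83 - 1.92 × (0.69) = 2.83 - 1.3248 = 1.5052%.
Real GDP in the next year = 3391 × (1 + 1.5052/100) = 3391 × 1.015052 ≈ 3442 billion.

$3,442 billion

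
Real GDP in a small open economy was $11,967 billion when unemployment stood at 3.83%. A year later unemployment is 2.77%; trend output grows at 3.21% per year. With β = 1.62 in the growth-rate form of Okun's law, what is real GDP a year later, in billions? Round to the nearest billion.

Δu = 2.77 - 3.83 = -1.06 points.
Okun's law (growth form): g_Y = g_Y* - β × Δu = 3.21 - 1.62 × (-1.06) = 3.21 + 1.7172 = 4.9272%.
Real GDP in the next year = 11967 × (1 + 4.9272/100) = 11967 × 1.049272 ≈ 12557 billion.

$12,557 billion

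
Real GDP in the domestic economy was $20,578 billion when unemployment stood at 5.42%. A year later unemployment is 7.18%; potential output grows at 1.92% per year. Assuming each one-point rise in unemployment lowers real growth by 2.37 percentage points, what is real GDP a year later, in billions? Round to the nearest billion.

Δu = 7.18 - 5.42 = 1.76 points.
Okun's law (growth form): g_Y = g_Y* - β × Δu = 1.92 - 2.37 × (1.76) = 1.92 - 4.1712 = -2.2512%.
Real GDP in the next year = 20578 × (1 - 2.2512/100) = 20578 × 0.977488 ≈ 20115 billion.

$20,115 billion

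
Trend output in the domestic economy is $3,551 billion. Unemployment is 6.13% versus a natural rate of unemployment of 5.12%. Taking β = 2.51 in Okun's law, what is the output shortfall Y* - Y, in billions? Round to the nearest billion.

$90 billion

Output gap = -2.51 × (6.13 - 5.12) = -2.51 × 1.01 = -2.5351%.
Actual GDP ≈ 3551 × 0.974649 ≈ 3461 billion, so the shortfall is 3551 - 3461 = 90 billion.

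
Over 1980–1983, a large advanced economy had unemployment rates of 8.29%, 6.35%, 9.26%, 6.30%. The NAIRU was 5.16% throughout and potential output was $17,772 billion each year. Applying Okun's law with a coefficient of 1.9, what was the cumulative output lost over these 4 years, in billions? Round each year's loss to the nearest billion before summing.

Year 1980: gap = -1.9 × (8.29 - 5.16) = -5.947%, loss ≈ 17772 × 5.947/100 ≈ 1057.
Year 1981: gap = -1.9 × (6.35 - 5.16) = -2.261%, loss ≈ 17772 × 2.261/100 ≈ 402.
Year 1982: gap = -1.9 × (9.26 - 5.16) = -7.79%, loss ≈ 17772 × 7.79/100 ≈ 1384.
Year 1983: gap = -1.9 × (6.3 - 5.16) = -2.166%, loss ≈ 17772 × 2.166/100 ≈ 385.
Total lost output = 1057 + 402 + 1384 + 385 = 3228 billion.

$3,228 billion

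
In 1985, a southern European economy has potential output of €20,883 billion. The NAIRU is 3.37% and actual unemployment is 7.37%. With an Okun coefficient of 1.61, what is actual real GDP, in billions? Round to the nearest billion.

€19,538 billion

Unemployment gap = 7.37 - 3.37 = 4 points, so the output gap is -1.61 × 4 = -6.44%.
Actual GDP = 20883 × (1 - 6.44/100) = 20883 × 0.9356 ≈ 19538 billion.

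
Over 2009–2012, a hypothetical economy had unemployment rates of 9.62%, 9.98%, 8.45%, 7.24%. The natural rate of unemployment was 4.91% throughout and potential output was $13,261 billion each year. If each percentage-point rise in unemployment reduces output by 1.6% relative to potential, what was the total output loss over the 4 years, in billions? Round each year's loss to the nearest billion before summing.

$3,320 billion

Year 2009: gap = -1.6 × (9.62 - 4.91) = -7.536%, loss ≈ 13261 × 7.536/100 ≈ 999.
Year 2010: gap = -1.6 × (9.98 - 4.91) = -8.112%, loss ≈ 13261 × 8.112/100 ≈ 1076.
Year 2011: gap = -1.6 × (8.45 - 4.91) = -5.664%, loss ≈ 13261 × 5.664/100 ≈ 751.
Year 2012: gap = -1.6 × (7.24 - 4.91) = -3.728%, loss ≈ 13261 × 3.728/100 ≈ 494.
Total lost output = 999 + 1076 + 751 + 494 = 3320 billion.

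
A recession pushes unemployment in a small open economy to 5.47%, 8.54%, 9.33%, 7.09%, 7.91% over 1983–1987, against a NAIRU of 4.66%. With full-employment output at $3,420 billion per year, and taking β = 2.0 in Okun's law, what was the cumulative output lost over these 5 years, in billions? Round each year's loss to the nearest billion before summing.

$1,027 billion

Year 1983: gap = -2.0 × (5.47 - 4.66) = -1.62%, loss ≈ 3420 × 1.62/100 ≈ 55.
Year 1984: gap = -2.0 × (8.54 - 4.66) = -7.76%, loss ≈ 3420 × 7.76/100 ≈ 265.
Year 1985: gap = -2.0 × (9.33 - 4.66) = -9.34%, loss ≈ 3420 × 9.34/100 ≈ 319.
Year 1986: gap = -2.0 × (7.09 - 4.66) = -4.86%, loss ≈ 3420 × 4.86/100 ≈ 166.
Year 1987: gap = -2.0 × (7.91 - 4.66) = -6.5%, loss ≈ 3420 × 6.5/100 ≈ 222.
Total lost output = 55 + 265 + 319 + 166 + 222 = 1027 billion.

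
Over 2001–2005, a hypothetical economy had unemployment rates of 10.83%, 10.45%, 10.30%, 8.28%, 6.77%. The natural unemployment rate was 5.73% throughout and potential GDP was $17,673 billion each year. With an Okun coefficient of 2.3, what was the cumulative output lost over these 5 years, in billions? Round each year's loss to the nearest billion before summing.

Year 2001: gap = -2.3 × (10.83 - 5.73) = -11.73%, loss ≈ 17673 × 11.73/100 ≈ 2073.
Year 2002: gap = -2.3 × (10.45 - 5.73) = -10.856%, loss ≈ 17673 × 10.856/100 ≈ 1919.
Year 2003: gap = -2.3 × (10.3 - 5.73) = -10.511%, loss ≈ 17673 × 10.511/100 ≈ 1858.
Year 2004: gap = -2.3 × (8.28 - 5.73) = -5.865%, loss ≈ 17673 × 5.865/100 ≈ 1037.
Year 2005: gap = -2.3 × (6.77 - 5.73) = -2.392%, loss ≈ 17673 × 2.392/100 ≈ 423.
Total lost output = 2073 + 1919 + 1858 + 1037 + 423 = 7310 billion.

$7,310 billion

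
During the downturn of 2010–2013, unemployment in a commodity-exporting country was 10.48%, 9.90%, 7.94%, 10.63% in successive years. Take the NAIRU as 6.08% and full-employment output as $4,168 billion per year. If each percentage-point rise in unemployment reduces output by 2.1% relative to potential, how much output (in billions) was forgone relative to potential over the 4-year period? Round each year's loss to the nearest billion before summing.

$1,280 billion

Year 2010: gap = -2.1 × (10.48 - 6.08) = -9.24%, loss ≈ 4168 × 9.24/100 ≈ 385.
Year 2011: gap = -2.1 × (9.9 - 6.08) = -8.022%, loss ≈ 4168 × 8.022/100 ≈ 334.
Year 2012: gap = -2.1 × (7.94 - 6.08) = -3.906%, loss ≈ 4168 × 3.906/100 ≈ 163.
Year 2013: gap = -2.1 × (10.63 - 6.08) = -9.555%, loss ≈ 4168 × 9.555/100 ≈ 398.
Total lost output = 385 + 334 + 163 + 398 = 1280 billion.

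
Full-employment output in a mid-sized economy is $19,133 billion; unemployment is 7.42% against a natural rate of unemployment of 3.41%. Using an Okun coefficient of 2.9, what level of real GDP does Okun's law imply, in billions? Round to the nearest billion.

$16,908 billion

Unemployment gap = 7.42 - 3.41 = 4.01 points, so the output gap is -2.9 × 4.01 = -11.629%.
Actual GDP = 19133 × (1 - 11.629/100) = 19133 × 0.88371 ≈ 16908 billion.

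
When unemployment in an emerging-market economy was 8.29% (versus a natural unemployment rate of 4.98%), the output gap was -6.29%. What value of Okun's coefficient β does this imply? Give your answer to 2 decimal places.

Okun's law: output gap = -β × (u - u*).
-6.29 = -β × (8.29 - 4.98) = -β × 3.31, so β = 6.29/3.31 = 1.90.

β ≈ 1.90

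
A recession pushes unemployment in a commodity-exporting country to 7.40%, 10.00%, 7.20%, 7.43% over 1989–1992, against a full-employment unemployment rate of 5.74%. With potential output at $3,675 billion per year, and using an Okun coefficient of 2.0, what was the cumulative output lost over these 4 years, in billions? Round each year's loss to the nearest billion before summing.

Year 1989: gap = -2.0 × (7.4 - 5.74) = -3.32%, loss ≈ 3675 × 3.32/100 ≈ 122.
Year 1990: gap = -2.0 × (10 - 5.74) = -8.52%, loss ≈ 3675 × 8.52/100 ≈ 313.
Year 1991: gap = -2.0 × (7.2 - 5.74) = -2.92%, loss ≈ 3675 × 2.92/100 ≈ 107.
Year 1992: gap = -2.0 × (7.43 - 5.74) = -3.38%, loss ≈ 3675 × 3.38/100 ≈ 124.
Total lost output = 122 + 313 + 107 + 124 = 666 billion.

$666 billion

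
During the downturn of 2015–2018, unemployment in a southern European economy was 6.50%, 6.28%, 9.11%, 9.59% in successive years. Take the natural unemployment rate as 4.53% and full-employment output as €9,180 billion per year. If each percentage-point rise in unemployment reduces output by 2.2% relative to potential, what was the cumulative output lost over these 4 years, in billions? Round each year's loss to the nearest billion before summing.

€2,698 billion

Year 2015: gap = -2.2 × (6.5 - 4.53) = -4.334%, loss ≈ 9180 × 4.334/100 ≈ 398.
Year 2016: gap = -2.2 × (6.28 - 4.53) = -3.85%, loss ≈ 9180 × 3.85/100 ≈ 353.
Year 2017: gap = -2.2 × (9.11 - 4.53) = -10.076%, loss ≈ 9180 × 10.076/100 ≈ 925.
Year 2018: gap = -2.2 × (9.59 - 4.53) = -11.132%, loss ≈ 9180 × 11.132/100 ≈ 1022.
Total lost output = 398 + 353 + 925 + 1022 = 2698 billion.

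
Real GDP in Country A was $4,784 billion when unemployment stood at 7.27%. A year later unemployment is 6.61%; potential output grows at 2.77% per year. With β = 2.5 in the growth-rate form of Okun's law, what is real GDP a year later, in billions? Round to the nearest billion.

Δu = 6.61 - 7.27 = -0.66 points.
Okun's law (growth form): g_Y = g_Y* - β × Δu = 2.77 - 2.5 × (-0.66) = 2.77 + 1.65 = 4.42%.
Real GDP in the next year = 4784 × (1 + 4.42/100) = 4784 × 1.0442 ≈ 4995 billion.

$4,995 billion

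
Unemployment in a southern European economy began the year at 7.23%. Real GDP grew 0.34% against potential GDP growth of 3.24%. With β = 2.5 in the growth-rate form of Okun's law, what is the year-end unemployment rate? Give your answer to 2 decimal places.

Growth-rate Okun's law: g_Y = g_Y* - β × Δu, so Δu = (g_Y* - g_Y)/β.
Δu = (3.24 - 0.34)/2.5 = 2.9/2.5 = 1.16 percentage points.
Year-end unemployment = 7.23 + 1.16 = 8.39%.

8.39%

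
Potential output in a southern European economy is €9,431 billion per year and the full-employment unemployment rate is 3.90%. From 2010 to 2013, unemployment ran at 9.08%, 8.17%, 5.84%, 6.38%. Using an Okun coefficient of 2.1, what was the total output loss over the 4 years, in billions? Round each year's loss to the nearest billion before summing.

€2,747 billion

Year 2010: gap = -2.1 × (9.08 - 3.9) = -10.878%, loss ≈ 9431 × 10.878/100 ≈ 1026.
Year 2011: gap = -2.1 × (8.17 - 3.9) = -8.967%, loss ≈ 9431 × 8.967/100 ≈ 846.
Year 2012: gap = -2.1 × (5.84 - 3.9) = -4.074%, loss ≈ 9431 × 4.074/100 ≈ 384.
Year 2013: gap = -2.1 × (6.38 - 3.9) = -5.208%, loss ≈ 9431 × 5.208/100 ≈ 491.
Total lost output = 1026 + 846 + 384 + 491 = 2747 billion.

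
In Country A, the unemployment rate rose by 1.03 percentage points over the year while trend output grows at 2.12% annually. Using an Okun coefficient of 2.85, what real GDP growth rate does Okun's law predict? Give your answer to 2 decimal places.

-0.82%

Growth-rate Okun's law: g_Y = g_Y* - β × Δu.
g_Y = 2.12 - 2.85 × (1.03) = 2.12 - 2.9355 = -0.8155%, i.e. -0.82% to 2 d.p.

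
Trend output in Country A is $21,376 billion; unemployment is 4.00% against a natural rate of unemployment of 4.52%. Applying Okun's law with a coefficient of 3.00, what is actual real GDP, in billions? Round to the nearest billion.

Unemployment gap = 4 - 4.52 = -0.52 points, so the output gap is -3 × (-0.52) = 1.56%.
Actual GDP = 21376 × (1 + 1.56/100) = 21376 × 1.0156 ≈ 21709 billion.

$21,709 billion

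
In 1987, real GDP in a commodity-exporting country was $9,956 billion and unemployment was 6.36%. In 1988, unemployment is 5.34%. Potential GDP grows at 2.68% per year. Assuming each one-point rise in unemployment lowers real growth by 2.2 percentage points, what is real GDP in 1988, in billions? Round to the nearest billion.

Δu = 5.34 - 6.36 = -1.02 points.
Okun's law (growth form): g_Y = g_Y* - β × Δu = 2.68 - 2.2 × (-1.02) = 2.68 + 2.244 = 4.924%.
Real GDP in the next year = 9956 × (1 + 4.924/100) = 9956 × 1.04924 ≈ 10446 billion.

$10,446 billion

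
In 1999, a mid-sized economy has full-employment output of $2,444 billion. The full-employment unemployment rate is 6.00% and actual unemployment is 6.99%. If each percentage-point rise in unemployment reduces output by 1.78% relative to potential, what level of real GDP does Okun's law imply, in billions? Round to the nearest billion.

Unemployment gap = 6.99 - 6 = 0.99 points, so the output gap is -1.78 × 0.99 = -1.7622%.
Actual GDP = 2444 × (1 - 1.7622/100) = 2444 × 0.982378 ≈ 2401 billion.

$2,401 billion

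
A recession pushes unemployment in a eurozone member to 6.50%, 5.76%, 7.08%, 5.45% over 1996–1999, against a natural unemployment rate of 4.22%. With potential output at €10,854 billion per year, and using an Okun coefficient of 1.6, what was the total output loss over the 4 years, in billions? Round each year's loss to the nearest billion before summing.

Year 1996: gap = -1.6 × (6.5 - 4.22) = -3.648%, loss ≈ 10854 × 3.648/100 ≈ 396.
Year 1997: gap = -1.6 × (5.76 - 4.22) = -2.464%, loss ≈ 10854 × 2.464/100 ≈ 267.
Year 1998: gap = -1.6 × (7.08 - 4.22) = -4.576%, loss ≈ 10854 × 4.576/100 ≈ 497.
Year 1999: gap = -1.6 × (5.45 - 4.22) = -1.968%, loss ≈ 10854 × 1.968/100 ≈ 214.
Total lost output = 396 + 267 + 497 + 214 = 1374 billion.

€1,374 billion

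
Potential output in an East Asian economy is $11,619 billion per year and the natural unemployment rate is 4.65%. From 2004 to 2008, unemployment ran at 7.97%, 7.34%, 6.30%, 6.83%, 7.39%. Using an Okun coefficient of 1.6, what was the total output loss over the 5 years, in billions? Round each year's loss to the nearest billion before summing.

$2,338 billion

Year 2004: gap = -1.6 × (7.97 - 4.65) = -5.312%, loss ≈ 11619 × 5.312/100 ≈ 617.
Year 2005: gap = -1.6 × (7.34 - 4.65) = -4.304%, loss ≈ 11619 × 4.304/100 ≈ 500.
Year 2006: gap = -1.6 × (6.3 - 4.65) = -2.64%, loss ≈ 11619 × 2.64/100 ≈ 307.
Year 2007: gap = -1.6 × (6.83 - 4.65) = -3.488%, loss ≈ 11619 × 3.488/100 ≈ 405.
Year 2008: gap = -1.6 × (7.39 - 4.65) = -4.384%, loss ≈ 11619 × 4.384/100 ≈ 509.
Total lost output = 617 + 500 + 307 + 405 + 509 = 2338 billion.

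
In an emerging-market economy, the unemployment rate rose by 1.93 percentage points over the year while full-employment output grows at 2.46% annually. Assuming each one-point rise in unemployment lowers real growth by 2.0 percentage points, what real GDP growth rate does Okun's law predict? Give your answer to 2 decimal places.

-1.40%

Growth-rate Okun's law: g_Y = g_Y* - β × Δu.
g_Y = 2.46 - 2.0 × (1.93) = 2.46 - 3.86 = -1.4%, i.e. -1.40% to 2 d.p.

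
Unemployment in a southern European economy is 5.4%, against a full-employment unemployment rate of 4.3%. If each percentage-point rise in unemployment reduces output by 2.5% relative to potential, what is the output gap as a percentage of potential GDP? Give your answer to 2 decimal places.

-2.75%

The unemployment gap is 5.4 - 4.3 = 1.1 percentage points.
Okun's law gives an output gap of -2.5 × 1.1 = -2.75%, i.e. 2.75% below potential.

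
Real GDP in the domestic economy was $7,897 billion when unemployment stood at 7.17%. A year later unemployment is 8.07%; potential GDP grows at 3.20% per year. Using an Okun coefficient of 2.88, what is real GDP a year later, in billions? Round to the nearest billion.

$7,945 billion

Δu = 8.07 - 7.17 = 0.9 points.
Okun's law (growth form): g_Y = g_Y* - β × Δu = 3.20 - 2.88 × (0.90) = 3.2 - 2.592 = 0.608%.
Real GDP in the next year = 7897 × (1 + 0.608/100) = 7897 × 1.00608 ≈ 7945 billion.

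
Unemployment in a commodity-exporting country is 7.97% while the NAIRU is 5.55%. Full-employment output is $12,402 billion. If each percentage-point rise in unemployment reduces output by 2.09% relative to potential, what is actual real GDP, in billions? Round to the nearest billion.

Unemployment gap = 7.97 - 5.55 = 2.42 points, so the output gap is -2.09 × 2.42 = -5.0578%.
Actual GDP = 12402 × (1 - 5.0578/100) = 12402 × 0.949422 ≈ 11775 billion.

$11,775 billion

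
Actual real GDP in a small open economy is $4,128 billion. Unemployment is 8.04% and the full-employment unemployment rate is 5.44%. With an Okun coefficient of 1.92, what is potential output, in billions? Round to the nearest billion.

Unemployment gap = 8.04 - 5.44 = 2.6 points, so output gap = -1.92 × 2.6 = -4.992%.
Since Y = Y* × (1 + gap/100), Y* = 4128/0.95008 ≈ 4345 billion.

$4,345 billion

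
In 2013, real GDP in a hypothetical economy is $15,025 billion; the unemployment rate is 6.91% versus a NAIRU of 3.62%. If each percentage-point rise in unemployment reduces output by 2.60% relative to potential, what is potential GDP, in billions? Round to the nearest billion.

$16,430 billion

Unemployment gap = 6.91 - 3.62 = 3.29 points, so output gap = -2.6 × 3.29 = -8.554%.
Since Y = Y* × (1 + gap/100), Y* = 15025/0.91446 ≈ 16430 billion.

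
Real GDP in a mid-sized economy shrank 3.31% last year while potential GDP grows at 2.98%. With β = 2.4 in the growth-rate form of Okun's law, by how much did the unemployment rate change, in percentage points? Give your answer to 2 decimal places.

Growth-rate Okun's law: g_Y = g_Y* - β × Δu, so Δu = (g_Y* - g_Y)/β.
Δu = (2.98 + 3.31)/2.4 = 6.29/2.4 = 2.62 percentage points.

2.62 percentage points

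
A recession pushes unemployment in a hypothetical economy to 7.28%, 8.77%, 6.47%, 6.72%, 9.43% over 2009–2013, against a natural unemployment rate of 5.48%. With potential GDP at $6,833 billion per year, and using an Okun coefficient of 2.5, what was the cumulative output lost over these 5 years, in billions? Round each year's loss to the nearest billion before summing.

Year 2009: gap = -2.5 × (7.28 - 5.48) = -4.5%, loss ≈ 6833 × 4.5/100 ≈ 307.
Year 2010: gap = -2.5 × (8.77 - 5.48) = -8.225%, loss ≈ 6833 × 8.225/100 ≈ 562.
Year 2011: gap = -2.5 × (6.47 - 5.48) = -2.475%, loss ≈ 6833 × 2.475/100 ≈ 169.
Year 2012: gap = -2.5 × (6.72 - 5.48) = -3.1%, loss ≈ 6833 × 3.1/100 ≈ 212.
Year 2013: gap = -2.5 × (9.43 - 5.48) = -9.875%, loss ≈ 6833 × 9.875/100 ≈ 675.
Total lost output = 307 + 562 + 169 + 212 + 675 = 1925 billion.

$1,925 billion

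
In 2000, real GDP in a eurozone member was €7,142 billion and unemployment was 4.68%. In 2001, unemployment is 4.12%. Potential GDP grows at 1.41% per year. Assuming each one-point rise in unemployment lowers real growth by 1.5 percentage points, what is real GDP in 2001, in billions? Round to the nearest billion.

Δu = 4.12 - 4.68 = -0.56 points.
Okun's law (growth form): g_Y = g_Y* - β × Δu = 1.41 - 1.5 × (-0.56) = 1.41 + 0.84 = 2.25%.
Real GDP in the next year = 7142 × (1 + 2.25/100) = 7142 × 1.0225 ≈ 7303 billion.

€7,303 billion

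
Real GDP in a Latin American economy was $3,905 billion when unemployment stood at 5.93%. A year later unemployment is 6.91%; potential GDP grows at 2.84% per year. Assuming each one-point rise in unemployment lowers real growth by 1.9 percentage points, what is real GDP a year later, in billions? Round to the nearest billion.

$3,943 billion

Δu = 6.91 - 5.93 = 0.98 points.
Okun's law (growth form): g_Y = g_Y* - β × Δu = 2.84 - 1.9 × (0.98) = 2.84 - 1.862 = 0.978%.
Real GDP in the next year = 3905 × (1 + 0.978/100) = 3905 × 1.00978 ≈ 3943 billion.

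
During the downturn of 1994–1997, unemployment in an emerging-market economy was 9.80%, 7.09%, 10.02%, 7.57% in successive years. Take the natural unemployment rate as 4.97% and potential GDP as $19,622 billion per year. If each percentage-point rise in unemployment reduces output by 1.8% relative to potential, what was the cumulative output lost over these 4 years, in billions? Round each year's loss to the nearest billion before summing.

Year 1994: gap = -1.8 × (9.8 - 4.97) = -8.694%, loss ≈ 19622 × 8.694/100 ≈ 1706.
Year 1995: gap = -1.8 × (7.09 - 4.97) = -3.816%, loss ≈ 19622 × 3.816/100 ≈ 749.
Year 1996: gap = -1.8 × (10.02 - 4.97) = -9.09%, loss ≈ 19622 × 9.09/100 ≈ 1784.
Year 1997: gap = -1.8 × (7.57 - 4.97) = -4.68%, loss ≈ 19622 × 4.68/100 ≈ 918.
Total lost output = 1706 + 749 + 1784 + 918 = 5157 billion.

$5,157 billion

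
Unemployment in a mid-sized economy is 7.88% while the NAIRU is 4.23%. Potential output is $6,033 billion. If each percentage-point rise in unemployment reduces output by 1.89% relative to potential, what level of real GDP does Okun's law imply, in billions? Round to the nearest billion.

Unemployment gap = 7.88 - 4.23 = 3.65 points, so the output gap is -1.89 × 3.65 = -6.8985%.
Actual GDP = 6033 × (1 - 6.8985/100) = 6033 × 0.931015 ≈ 5617 billion.

$5,617 billion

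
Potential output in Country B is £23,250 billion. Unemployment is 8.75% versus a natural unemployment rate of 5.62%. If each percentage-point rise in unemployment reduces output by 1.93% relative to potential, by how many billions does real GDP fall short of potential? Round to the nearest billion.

Output gap = -1.93 × (8.75 - 5.62) = -1.93 × 3.13 = -6.0409%.
Actual GDP ≈ 23250 × 0.939591 ≈ 21845 billion, so the shortfall is 23250 - 21845 = 1405 billion.

£1,405 billion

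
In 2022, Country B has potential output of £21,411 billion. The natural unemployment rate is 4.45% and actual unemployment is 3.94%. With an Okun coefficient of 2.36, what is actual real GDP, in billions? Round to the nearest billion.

Unemployment gap = 3.94 - 4.45 = -0.51 points, so the output gap is -2.36 × (-0.51) = 1.2036%.
Actual GDP = 21411 × (1 + 1.2036/100) = 21411 × 1.012036 ≈ 21669 billion.

£21,669 billion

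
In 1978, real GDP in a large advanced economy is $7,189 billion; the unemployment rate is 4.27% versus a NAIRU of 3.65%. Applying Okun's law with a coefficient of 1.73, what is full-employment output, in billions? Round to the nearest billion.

Unemployment gap = 4.27 - 3.65 = 0.62 points, so output gap = -1.73 × 0.62 = -1.0726%.
Since Y = Y* × (1 + gap/100), Y* = 7189/0.989274 ≈ 7267 billion.

$7,267 billion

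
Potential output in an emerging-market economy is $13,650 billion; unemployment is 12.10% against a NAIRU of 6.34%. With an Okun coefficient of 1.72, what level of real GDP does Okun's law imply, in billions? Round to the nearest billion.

$12,298 billion

Unemployment gap = 12.1 - 6.34 = 5.76 points, so the output gap is -1.72 × 5.76 = -9.9072%.
Actual GDP = 13650 × (1 - 9.9072/100) = 13650 × 0.900928 ≈ 12298 billion.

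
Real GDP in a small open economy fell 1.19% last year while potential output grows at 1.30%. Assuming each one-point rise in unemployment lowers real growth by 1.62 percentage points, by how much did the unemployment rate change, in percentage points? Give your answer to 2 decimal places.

Growth-rate Okun's law: g_Y = g_Y* - β × Δu, so Δu = (g_Y* - g_Y)/β.
Δu = (1.3 + 1.19)/1.62 = 2.49/1.62 = 1.54 percentage points.

1.54 percentage points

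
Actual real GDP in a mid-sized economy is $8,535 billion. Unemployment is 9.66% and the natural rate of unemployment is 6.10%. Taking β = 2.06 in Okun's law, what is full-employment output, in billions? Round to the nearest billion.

Unemployment gap = 9.66 - 6.1 = 3.56 points, so output gap = -2.06 × 3.56 = -7.3336%.
Since Y = Y* × (1 + gap/100), Y* = 8535/0.926664 ≈ 9210 billion.

$9,210 billion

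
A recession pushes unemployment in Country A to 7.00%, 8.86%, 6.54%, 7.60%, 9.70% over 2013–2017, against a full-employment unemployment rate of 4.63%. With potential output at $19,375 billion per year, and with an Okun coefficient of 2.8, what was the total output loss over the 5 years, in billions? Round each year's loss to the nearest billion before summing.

Year 2013: gap = -2.8 × (7 - 4.63) = -6.636%, loss ≈ 19375 × 6.636/100 ≈ 1286.
Year 2014: gap = -2.8 × (8.86 - 4.63) = -11.844%, loss ≈ 19375 × 11.844/100 ≈ 2295.
Year 2015: gap = -2.8 × (6.54 - 4.63) = -5.348%, loss ≈ 19375 × 5.348/100 ≈ 1036.
Year 2016: gap = -2.8 × (7.6 - 4.63) = -8.316%, loss ≈ 19375 × 8.316/100 ≈ 1611.
Year 2017: gap = -2.8 × (9.7 - 4.63) = -14.196%, loss ≈ 19375 × 14.196/100 ≈ 2750.
Total lost output = 1286 + 2295 + 1036 + 1611 + 2750 = 8978 billion.

$8,978 billion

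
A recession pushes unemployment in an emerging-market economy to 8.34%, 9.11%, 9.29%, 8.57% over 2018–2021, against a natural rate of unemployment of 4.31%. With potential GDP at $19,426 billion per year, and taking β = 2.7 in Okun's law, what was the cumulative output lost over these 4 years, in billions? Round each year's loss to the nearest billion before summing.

$9,478 billion

Year 2018: gap = -2.7 × (8.34 - 4.31) = -10.881%, loss ≈ 19426 × 10.881/100 ≈ 2114.
Year 2019: gap = -2.7 × (9.11 - 4.31) = -12.96%, loss ≈ 19426 × 12.96/100 ≈ 2518.
Year 2020: gap = -2.7 × (9.29 - 4.31) = -13.446%, loss ≈ 19426 × 13.446/100 ≈ 2612.
Year 2021: gap = -2.7 × (8.57 - 4.31) = -11.502%, loss ≈ 19426 × 11.502/100 ≈ 2234.
Total lost output = 2114 + 2518 + 2612 + 2234 = 9478 billion.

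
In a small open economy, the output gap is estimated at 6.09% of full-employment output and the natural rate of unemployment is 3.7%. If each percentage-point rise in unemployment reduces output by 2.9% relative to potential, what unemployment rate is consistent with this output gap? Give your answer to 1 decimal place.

From Okun's law, u - u* = -(output gap)/β = -(6.09)/2.9 = -2.1 points.
So u = 3.7 - 2.1 = 1.6%.

1.6%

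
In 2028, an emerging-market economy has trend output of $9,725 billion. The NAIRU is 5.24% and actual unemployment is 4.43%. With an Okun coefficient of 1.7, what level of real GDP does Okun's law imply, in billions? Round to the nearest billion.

$9,859 billion

Unemployment gap = 4.43 - 5.24 = -0.81 points, so the output gap is -1.7 × (-0.81) = 1.377%.
Actual GDP = 9725 × (1 + 1.377/100) = 9725 × 1.01377 ≈ 9859 billion.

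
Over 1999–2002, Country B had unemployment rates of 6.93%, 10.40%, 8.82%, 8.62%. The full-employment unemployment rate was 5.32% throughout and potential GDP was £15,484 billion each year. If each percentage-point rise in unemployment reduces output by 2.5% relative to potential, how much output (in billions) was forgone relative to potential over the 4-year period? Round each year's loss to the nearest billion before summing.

£5,221 billion

Year 1999: gap = -2.5 × (6.93 - 5.32) = -4.025%, loss ≈ 15484 × 4.025/100 ≈ 623.
Year 2000: gap = -2.5 × (10.4 - 5.32) = -12.7%, loss ≈ 15484 × 12.7/100 ≈ 1966.
Year 2001: gap = -2.5 × (8.82 - 5.32) = -8.75%, loss ≈ 15484 × 8.75/100 ≈ 1355.
Year 2002: gap = -2.5 × (8.62 - 5.32) = -8.25%, loss ≈ 15484 × 8.25/100 ≈ 1277.
Total lost output = 623 + 1966 + 1355 + 1277 = 5221 billion.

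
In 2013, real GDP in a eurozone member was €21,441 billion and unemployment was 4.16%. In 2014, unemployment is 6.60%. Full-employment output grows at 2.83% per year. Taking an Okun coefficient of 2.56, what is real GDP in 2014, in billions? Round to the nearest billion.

Δu = 6.6 - 4.16 = 2.44 points.
Okun's law (growth form): g_Y = g_Y* - β × Δu = 2.83 - 2.56 × (2.44) = 2.83 - 6.2464 = -3.4164%.
Real GDP in the next year = 21441 × (1 - 3.4164/100) = 21441 × 0.965836 ≈ 20708 billion.

€20,708 billion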